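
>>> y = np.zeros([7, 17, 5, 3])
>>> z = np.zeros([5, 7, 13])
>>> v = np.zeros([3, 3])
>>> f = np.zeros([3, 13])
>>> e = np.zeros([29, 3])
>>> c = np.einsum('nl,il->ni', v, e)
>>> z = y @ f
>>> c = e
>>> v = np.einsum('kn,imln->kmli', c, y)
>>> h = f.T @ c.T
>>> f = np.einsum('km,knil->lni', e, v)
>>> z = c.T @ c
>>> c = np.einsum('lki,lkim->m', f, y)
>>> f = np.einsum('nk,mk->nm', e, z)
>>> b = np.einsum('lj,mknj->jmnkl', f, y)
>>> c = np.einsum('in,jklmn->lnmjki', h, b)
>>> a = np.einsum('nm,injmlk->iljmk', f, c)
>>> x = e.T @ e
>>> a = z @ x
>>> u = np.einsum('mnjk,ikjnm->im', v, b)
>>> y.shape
(7, 17, 5, 3)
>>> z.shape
(3, 3)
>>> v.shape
(29, 17, 5, 7)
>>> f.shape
(29, 3)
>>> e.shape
(29, 3)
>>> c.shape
(5, 29, 17, 3, 7, 13)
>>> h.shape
(13, 29)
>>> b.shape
(3, 7, 5, 17, 29)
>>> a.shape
(3, 3)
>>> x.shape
(3, 3)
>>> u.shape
(3, 29)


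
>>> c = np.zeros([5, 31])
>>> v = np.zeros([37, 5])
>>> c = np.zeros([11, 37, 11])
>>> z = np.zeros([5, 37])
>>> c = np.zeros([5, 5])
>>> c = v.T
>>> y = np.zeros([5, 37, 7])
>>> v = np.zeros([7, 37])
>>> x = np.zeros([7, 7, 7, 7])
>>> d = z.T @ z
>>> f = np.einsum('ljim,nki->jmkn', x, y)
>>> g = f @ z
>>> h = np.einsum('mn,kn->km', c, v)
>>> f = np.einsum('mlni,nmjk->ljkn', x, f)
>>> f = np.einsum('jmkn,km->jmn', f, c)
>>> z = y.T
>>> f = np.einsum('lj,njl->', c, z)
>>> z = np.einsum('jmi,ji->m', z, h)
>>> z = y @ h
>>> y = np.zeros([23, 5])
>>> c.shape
(5, 37)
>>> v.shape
(7, 37)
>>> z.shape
(5, 37, 5)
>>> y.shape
(23, 5)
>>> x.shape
(7, 7, 7, 7)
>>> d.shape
(37, 37)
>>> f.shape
()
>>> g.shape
(7, 7, 37, 37)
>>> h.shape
(7, 5)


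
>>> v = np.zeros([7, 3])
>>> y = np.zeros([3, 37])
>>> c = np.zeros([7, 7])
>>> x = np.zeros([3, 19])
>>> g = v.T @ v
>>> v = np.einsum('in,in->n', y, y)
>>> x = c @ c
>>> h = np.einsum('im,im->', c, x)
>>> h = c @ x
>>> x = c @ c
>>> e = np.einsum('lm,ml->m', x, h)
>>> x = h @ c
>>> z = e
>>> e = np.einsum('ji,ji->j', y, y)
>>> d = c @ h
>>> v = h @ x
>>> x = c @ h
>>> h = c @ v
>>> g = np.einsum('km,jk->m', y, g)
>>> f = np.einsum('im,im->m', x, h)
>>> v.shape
(7, 7)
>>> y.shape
(3, 37)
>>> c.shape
(7, 7)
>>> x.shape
(7, 7)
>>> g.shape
(37,)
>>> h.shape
(7, 7)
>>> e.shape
(3,)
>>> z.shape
(7,)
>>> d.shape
(7, 7)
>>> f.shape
(7,)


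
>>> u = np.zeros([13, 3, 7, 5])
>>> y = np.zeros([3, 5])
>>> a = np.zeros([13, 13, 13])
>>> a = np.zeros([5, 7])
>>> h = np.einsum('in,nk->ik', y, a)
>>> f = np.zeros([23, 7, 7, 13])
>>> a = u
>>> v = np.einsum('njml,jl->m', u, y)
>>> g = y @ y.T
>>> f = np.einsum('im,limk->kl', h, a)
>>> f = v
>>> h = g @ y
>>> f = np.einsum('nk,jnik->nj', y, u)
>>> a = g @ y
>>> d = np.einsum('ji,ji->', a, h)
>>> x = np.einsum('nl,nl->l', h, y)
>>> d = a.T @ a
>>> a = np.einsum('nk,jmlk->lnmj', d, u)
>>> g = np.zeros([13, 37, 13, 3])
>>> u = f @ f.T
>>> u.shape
(3, 3)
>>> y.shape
(3, 5)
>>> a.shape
(7, 5, 3, 13)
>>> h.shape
(3, 5)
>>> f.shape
(3, 13)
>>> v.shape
(7,)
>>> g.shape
(13, 37, 13, 3)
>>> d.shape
(5, 5)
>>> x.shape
(5,)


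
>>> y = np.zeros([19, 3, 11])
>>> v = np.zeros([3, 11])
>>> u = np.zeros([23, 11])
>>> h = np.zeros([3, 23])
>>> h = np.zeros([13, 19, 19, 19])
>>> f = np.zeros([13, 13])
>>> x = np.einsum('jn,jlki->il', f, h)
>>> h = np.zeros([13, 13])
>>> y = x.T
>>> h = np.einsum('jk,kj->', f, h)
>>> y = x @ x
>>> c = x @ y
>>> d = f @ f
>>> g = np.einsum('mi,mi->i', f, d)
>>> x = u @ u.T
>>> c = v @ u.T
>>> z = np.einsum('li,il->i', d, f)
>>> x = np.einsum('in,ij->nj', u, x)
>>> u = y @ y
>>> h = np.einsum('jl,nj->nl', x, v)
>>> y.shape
(19, 19)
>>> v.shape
(3, 11)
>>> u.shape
(19, 19)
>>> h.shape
(3, 23)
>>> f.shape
(13, 13)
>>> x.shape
(11, 23)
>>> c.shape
(3, 23)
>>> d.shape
(13, 13)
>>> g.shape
(13,)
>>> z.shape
(13,)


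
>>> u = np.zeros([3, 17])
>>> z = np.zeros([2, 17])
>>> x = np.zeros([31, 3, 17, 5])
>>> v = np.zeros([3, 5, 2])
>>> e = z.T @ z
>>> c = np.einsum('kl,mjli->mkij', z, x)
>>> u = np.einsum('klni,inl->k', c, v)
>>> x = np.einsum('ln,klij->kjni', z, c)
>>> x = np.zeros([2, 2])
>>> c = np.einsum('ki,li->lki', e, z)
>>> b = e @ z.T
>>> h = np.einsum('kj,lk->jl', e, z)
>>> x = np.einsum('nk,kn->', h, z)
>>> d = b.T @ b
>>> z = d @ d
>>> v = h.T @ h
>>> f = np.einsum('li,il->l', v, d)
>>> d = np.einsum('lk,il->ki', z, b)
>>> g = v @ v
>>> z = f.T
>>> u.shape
(31,)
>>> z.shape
(2,)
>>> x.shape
()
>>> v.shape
(2, 2)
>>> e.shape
(17, 17)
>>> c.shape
(2, 17, 17)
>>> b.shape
(17, 2)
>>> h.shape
(17, 2)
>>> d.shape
(2, 17)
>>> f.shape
(2,)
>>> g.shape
(2, 2)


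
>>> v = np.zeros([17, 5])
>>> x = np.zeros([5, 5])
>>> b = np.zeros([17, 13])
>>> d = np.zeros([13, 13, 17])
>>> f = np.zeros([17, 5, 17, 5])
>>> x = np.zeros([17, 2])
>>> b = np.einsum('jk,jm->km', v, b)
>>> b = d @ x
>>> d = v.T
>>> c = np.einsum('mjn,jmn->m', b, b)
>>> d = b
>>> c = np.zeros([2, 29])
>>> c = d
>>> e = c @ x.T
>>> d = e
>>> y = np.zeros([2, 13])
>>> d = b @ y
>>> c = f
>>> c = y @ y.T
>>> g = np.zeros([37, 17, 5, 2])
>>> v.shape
(17, 5)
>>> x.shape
(17, 2)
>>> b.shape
(13, 13, 2)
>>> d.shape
(13, 13, 13)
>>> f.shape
(17, 5, 17, 5)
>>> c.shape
(2, 2)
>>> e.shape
(13, 13, 17)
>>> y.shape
(2, 13)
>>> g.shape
(37, 17, 5, 2)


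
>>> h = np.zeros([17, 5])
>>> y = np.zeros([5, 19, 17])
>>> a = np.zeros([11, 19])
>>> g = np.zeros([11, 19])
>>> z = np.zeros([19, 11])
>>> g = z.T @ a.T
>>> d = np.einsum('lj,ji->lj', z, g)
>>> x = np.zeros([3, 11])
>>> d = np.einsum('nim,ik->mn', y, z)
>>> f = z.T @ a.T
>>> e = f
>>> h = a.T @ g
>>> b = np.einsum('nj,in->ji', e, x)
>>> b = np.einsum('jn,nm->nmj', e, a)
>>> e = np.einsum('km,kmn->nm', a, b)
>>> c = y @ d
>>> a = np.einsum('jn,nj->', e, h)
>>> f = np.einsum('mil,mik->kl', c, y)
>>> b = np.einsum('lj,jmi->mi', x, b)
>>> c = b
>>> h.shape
(19, 11)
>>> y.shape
(5, 19, 17)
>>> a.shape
()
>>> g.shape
(11, 11)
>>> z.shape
(19, 11)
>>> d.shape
(17, 5)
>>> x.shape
(3, 11)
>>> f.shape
(17, 5)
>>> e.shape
(11, 19)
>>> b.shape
(19, 11)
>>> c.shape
(19, 11)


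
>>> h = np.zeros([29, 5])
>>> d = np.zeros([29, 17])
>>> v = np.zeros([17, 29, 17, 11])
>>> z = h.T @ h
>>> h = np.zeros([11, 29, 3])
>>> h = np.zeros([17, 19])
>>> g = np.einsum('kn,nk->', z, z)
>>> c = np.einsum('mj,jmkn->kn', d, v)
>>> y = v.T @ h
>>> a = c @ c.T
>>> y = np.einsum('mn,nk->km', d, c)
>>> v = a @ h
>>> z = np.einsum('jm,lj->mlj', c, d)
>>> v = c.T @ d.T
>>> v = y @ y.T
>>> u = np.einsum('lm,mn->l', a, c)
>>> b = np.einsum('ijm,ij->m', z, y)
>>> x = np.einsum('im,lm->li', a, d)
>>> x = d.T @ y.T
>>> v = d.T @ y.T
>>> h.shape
(17, 19)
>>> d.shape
(29, 17)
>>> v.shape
(17, 11)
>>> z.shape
(11, 29, 17)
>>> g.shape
()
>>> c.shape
(17, 11)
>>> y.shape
(11, 29)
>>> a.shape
(17, 17)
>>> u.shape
(17,)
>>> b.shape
(17,)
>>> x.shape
(17, 11)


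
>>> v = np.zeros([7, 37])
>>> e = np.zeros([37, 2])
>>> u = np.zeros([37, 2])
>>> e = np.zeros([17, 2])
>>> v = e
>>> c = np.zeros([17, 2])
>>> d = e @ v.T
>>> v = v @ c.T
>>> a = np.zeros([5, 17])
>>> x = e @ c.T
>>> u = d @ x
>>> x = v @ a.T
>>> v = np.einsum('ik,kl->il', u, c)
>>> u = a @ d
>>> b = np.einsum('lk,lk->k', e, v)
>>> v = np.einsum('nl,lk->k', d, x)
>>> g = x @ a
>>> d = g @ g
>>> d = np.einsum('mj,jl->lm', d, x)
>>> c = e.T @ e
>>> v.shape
(5,)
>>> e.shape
(17, 2)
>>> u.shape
(5, 17)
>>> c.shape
(2, 2)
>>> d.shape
(5, 17)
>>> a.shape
(5, 17)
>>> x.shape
(17, 5)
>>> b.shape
(2,)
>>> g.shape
(17, 17)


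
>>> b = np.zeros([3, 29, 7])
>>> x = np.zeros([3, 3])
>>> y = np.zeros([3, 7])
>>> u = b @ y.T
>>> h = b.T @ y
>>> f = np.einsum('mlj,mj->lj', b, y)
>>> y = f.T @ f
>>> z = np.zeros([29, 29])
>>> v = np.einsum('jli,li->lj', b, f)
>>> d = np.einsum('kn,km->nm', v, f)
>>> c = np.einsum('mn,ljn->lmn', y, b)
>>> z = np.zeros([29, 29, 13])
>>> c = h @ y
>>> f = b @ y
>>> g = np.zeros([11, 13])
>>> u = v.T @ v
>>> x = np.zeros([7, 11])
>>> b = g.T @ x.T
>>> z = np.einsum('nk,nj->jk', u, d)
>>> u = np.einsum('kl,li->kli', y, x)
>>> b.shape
(13, 7)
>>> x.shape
(7, 11)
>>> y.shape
(7, 7)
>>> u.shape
(7, 7, 11)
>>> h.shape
(7, 29, 7)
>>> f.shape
(3, 29, 7)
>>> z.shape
(7, 3)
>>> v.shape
(29, 3)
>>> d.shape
(3, 7)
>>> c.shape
(7, 29, 7)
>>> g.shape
(11, 13)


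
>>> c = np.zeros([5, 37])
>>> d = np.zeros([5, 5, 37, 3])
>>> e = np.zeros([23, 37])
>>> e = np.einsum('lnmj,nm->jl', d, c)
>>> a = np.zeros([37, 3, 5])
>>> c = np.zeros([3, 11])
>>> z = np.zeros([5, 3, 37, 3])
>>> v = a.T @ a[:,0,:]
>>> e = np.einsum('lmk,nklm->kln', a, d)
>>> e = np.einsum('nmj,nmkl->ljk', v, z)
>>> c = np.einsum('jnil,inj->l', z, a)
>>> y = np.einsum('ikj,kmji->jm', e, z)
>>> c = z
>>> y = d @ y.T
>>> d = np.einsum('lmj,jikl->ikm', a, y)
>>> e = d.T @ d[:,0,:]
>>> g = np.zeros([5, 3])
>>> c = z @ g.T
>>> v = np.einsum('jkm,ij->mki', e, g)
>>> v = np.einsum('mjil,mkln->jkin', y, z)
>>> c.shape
(5, 3, 37, 5)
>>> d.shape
(5, 37, 3)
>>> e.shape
(3, 37, 3)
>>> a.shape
(37, 3, 5)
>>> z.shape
(5, 3, 37, 3)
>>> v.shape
(5, 3, 37, 3)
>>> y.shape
(5, 5, 37, 37)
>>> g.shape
(5, 3)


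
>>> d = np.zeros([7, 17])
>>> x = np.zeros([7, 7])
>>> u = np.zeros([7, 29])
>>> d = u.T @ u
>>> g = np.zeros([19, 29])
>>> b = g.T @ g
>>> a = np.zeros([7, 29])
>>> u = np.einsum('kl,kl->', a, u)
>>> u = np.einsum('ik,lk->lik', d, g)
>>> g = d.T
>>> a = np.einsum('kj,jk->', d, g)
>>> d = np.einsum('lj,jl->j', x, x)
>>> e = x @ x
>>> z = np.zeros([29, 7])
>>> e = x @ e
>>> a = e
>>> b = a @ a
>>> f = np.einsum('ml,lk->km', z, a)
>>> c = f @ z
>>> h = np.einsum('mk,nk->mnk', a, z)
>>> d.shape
(7,)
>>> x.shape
(7, 7)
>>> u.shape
(19, 29, 29)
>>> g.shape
(29, 29)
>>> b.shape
(7, 7)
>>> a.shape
(7, 7)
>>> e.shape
(7, 7)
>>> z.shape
(29, 7)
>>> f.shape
(7, 29)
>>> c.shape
(7, 7)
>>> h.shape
(7, 29, 7)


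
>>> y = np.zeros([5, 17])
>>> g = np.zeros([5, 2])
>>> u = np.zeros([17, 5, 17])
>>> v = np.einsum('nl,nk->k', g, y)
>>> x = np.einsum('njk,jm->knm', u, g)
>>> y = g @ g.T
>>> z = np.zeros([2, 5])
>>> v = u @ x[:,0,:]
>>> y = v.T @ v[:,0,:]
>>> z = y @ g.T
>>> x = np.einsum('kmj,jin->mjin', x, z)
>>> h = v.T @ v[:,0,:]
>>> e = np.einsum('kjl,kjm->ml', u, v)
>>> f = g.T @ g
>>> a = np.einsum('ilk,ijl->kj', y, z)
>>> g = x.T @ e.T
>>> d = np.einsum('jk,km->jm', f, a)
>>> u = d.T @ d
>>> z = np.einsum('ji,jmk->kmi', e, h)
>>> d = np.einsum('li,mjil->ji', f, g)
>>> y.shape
(2, 5, 2)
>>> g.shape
(5, 5, 2, 2)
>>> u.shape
(5, 5)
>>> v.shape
(17, 5, 2)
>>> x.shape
(17, 2, 5, 5)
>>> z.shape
(2, 5, 17)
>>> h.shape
(2, 5, 2)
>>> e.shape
(2, 17)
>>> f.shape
(2, 2)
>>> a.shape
(2, 5)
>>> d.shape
(5, 2)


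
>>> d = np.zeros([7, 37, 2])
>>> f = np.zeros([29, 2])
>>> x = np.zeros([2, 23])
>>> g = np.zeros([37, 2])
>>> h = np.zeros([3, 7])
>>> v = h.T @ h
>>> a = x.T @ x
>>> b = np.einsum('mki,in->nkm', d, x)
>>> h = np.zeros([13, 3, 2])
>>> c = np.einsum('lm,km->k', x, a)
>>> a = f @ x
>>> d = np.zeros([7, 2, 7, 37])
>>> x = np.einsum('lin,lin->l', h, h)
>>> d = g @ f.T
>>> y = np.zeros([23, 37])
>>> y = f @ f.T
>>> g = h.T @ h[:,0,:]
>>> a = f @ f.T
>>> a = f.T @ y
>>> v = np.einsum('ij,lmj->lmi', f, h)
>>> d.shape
(37, 29)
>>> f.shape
(29, 2)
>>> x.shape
(13,)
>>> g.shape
(2, 3, 2)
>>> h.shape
(13, 3, 2)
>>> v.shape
(13, 3, 29)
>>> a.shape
(2, 29)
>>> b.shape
(23, 37, 7)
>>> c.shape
(23,)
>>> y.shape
(29, 29)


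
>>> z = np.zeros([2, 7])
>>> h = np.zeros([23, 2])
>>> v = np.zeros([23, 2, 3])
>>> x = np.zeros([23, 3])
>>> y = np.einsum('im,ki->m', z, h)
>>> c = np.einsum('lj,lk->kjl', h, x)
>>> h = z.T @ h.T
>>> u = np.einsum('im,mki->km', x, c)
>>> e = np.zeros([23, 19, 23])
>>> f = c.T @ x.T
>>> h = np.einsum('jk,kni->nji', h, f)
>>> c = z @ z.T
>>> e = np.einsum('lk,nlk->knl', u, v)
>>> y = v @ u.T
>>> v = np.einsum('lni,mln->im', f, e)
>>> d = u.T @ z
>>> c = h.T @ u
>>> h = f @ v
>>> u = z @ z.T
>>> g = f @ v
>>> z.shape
(2, 7)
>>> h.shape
(23, 2, 3)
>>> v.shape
(23, 3)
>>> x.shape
(23, 3)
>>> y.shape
(23, 2, 2)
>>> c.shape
(23, 7, 3)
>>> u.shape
(2, 2)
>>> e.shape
(3, 23, 2)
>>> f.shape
(23, 2, 23)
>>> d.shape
(3, 7)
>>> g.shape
(23, 2, 3)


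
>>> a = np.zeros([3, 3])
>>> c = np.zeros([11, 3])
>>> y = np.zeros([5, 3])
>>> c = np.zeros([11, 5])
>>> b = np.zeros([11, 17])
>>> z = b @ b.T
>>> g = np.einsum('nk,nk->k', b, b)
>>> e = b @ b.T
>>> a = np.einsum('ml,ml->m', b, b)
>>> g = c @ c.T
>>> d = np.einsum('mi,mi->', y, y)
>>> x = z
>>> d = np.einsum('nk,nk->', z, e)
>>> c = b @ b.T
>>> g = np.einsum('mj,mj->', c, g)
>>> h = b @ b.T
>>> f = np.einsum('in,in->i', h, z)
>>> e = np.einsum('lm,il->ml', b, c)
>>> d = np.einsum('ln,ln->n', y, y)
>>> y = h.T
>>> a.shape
(11,)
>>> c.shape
(11, 11)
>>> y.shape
(11, 11)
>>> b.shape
(11, 17)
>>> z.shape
(11, 11)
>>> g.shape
()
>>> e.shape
(17, 11)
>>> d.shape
(3,)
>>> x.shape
(11, 11)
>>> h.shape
(11, 11)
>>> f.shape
(11,)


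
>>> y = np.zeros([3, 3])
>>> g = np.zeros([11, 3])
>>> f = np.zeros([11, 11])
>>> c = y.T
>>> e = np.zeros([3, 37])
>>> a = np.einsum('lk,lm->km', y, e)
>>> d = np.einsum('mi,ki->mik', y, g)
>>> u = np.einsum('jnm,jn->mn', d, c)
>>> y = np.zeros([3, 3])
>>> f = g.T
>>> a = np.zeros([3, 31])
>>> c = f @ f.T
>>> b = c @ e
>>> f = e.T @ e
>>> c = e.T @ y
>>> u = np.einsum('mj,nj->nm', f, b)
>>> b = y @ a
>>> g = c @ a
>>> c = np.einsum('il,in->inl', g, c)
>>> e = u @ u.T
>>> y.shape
(3, 3)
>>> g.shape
(37, 31)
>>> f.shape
(37, 37)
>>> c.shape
(37, 3, 31)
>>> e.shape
(3, 3)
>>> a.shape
(3, 31)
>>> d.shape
(3, 3, 11)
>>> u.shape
(3, 37)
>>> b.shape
(3, 31)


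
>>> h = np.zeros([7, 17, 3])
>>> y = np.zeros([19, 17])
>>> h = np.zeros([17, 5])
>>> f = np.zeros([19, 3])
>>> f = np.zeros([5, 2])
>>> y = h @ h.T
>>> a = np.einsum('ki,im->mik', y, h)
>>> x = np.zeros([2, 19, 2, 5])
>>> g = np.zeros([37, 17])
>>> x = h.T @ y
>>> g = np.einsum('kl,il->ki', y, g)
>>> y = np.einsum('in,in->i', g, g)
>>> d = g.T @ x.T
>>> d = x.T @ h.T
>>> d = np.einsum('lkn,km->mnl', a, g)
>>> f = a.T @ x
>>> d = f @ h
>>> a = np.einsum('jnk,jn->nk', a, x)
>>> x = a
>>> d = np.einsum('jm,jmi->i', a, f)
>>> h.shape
(17, 5)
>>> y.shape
(17,)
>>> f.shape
(17, 17, 17)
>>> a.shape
(17, 17)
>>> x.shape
(17, 17)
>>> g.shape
(17, 37)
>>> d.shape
(17,)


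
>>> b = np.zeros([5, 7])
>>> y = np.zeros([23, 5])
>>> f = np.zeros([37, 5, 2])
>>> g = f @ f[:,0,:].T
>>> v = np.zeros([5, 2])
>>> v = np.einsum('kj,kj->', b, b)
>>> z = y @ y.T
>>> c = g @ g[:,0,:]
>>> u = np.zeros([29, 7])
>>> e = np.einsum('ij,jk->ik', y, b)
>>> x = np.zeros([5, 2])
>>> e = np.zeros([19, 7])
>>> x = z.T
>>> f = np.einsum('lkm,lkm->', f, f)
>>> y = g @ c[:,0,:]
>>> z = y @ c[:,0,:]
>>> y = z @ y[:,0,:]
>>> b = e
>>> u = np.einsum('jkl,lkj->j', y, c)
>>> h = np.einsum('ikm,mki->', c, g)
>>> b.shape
(19, 7)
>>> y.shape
(37, 5, 37)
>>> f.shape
()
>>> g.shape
(37, 5, 37)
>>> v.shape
()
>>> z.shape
(37, 5, 37)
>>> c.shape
(37, 5, 37)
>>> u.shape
(37,)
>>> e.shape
(19, 7)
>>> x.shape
(23, 23)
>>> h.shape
()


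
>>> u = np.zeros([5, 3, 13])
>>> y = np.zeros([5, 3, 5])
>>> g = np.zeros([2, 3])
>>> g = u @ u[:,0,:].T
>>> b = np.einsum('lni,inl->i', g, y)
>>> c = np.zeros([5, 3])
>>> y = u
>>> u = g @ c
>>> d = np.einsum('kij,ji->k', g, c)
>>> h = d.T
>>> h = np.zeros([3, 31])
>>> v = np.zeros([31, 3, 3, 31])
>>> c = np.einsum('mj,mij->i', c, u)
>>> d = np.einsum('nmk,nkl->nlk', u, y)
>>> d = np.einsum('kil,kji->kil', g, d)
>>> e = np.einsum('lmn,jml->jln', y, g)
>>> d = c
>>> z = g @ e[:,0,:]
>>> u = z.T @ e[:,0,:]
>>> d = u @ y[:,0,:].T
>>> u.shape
(13, 3, 13)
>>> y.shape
(5, 3, 13)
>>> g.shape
(5, 3, 5)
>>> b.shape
(5,)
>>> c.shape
(3,)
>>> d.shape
(13, 3, 5)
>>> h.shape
(3, 31)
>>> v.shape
(31, 3, 3, 31)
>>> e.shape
(5, 5, 13)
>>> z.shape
(5, 3, 13)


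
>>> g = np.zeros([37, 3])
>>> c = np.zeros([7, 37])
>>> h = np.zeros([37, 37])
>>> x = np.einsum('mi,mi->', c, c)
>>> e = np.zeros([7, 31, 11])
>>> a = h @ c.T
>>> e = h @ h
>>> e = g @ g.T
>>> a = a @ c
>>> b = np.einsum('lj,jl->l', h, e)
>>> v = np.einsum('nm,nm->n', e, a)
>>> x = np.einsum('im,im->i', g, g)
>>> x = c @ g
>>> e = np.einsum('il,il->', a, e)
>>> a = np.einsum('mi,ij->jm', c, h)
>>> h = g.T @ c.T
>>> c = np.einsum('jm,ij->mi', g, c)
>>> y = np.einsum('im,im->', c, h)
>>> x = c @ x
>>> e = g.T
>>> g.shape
(37, 3)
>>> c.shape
(3, 7)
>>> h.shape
(3, 7)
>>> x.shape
(3, 3)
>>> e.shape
(3, 37)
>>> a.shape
(37, 7)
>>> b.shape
(37,)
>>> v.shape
(37,)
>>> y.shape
()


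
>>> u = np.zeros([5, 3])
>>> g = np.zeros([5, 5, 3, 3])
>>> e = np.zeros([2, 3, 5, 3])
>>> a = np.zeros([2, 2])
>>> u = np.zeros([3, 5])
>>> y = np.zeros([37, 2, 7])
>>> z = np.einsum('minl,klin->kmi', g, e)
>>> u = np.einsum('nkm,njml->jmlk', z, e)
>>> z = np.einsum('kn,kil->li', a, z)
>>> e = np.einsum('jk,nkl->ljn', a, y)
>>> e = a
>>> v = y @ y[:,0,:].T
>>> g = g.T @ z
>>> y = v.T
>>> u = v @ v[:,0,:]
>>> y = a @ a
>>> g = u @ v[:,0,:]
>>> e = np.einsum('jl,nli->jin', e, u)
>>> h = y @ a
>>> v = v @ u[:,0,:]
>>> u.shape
(37, 2, 37)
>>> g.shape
(37, 2, 37)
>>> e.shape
(2, 37, 37)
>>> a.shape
(2, 2)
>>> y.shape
(2, 2)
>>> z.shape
(5, 5)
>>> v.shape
(37, 2, 37)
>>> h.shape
(2, 2)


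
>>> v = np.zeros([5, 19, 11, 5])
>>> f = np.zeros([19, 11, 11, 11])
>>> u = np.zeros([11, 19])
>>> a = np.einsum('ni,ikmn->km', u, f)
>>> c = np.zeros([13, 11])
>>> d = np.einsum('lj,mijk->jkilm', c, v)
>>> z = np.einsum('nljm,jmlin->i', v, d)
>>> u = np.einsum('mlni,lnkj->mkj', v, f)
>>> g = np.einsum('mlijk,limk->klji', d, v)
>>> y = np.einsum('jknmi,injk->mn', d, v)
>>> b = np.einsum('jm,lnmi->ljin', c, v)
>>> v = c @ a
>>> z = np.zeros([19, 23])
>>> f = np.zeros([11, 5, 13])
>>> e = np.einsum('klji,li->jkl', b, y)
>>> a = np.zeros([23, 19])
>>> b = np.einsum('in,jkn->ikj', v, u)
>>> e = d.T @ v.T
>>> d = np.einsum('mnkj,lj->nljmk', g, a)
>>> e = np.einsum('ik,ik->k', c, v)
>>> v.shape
(13, 11)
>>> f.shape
(11, 5, 13)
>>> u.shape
(5, 11, 11)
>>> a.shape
(23, 19)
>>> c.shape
(13, 11)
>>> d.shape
(5, 23, 19, 5, 13)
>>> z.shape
(19, 23)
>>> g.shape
(5, 5, 13, 19)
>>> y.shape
(13, 19)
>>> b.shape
(13, 11, 5)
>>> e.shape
(11,)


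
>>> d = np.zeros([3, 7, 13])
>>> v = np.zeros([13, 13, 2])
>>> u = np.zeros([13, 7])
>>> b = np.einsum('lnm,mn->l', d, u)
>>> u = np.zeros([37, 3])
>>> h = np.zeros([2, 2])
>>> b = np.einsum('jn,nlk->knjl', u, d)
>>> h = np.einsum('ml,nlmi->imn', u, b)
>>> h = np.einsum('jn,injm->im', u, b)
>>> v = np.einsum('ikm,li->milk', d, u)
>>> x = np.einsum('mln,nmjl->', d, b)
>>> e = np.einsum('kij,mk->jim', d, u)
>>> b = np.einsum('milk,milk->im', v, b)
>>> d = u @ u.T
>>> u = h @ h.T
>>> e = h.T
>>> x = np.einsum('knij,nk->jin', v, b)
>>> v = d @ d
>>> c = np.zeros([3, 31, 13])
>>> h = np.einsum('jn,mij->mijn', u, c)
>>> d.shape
(37, 37)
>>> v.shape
(37, 37)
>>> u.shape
(13, 13)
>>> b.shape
(3, 13)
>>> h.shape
(3, 31, 13, 13)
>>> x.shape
(7, 37, 3)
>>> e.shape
(7, 13)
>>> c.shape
(3, 31, 13)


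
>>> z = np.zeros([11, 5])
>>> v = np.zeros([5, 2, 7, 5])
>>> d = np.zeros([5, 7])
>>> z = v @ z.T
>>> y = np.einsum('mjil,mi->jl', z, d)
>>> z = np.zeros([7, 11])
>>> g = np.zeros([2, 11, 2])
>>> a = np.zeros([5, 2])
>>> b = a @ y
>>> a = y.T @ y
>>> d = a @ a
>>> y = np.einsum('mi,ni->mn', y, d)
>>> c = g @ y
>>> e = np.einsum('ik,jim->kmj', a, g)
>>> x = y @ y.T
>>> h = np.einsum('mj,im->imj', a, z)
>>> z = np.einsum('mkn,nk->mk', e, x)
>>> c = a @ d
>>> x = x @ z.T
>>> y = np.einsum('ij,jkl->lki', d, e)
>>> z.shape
(11, 2)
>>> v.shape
(5, 2, 7, 5)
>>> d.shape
(11, 11)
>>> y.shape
(2, 2, 11)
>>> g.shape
(2, 11, 2)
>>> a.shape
(11, 11)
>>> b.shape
(5, 11)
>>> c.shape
(11, 11)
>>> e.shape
(11, 2, 2)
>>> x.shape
(2, 11)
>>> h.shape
(7, 11, 11)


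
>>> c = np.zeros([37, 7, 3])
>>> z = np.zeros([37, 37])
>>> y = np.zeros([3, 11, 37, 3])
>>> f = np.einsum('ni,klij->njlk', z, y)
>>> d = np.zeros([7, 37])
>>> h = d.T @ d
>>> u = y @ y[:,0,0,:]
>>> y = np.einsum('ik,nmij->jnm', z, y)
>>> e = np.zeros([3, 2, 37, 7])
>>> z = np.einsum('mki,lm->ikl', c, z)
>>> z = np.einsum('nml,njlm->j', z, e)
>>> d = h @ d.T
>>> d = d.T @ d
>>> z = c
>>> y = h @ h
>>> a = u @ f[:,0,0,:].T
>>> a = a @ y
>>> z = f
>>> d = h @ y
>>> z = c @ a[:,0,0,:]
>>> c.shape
(37, 7, 3)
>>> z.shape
(37, 7, 37)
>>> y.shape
(37, 37)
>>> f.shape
(37, 3, 11, 3)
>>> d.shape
(37, 37)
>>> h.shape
(37, 37)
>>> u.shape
(3, 11, 37, 3)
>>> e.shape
(3, 2, 37, 7)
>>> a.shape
(3, 11, 37, 37)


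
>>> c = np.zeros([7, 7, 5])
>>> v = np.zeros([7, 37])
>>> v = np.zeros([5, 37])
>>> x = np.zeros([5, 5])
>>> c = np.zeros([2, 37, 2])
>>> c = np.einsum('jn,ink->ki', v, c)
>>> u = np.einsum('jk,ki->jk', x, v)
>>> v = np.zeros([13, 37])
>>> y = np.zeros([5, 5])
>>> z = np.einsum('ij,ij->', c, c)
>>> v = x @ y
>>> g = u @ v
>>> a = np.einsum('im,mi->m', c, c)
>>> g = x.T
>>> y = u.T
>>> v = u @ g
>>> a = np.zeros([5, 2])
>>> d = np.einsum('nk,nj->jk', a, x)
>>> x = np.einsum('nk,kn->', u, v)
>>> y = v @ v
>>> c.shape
(2, 2)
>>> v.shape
(5, 5)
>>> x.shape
()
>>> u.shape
(5, 5)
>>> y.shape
(5, 5)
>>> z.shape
()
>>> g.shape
(5, 5)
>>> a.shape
(5, 2)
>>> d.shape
(5, 2)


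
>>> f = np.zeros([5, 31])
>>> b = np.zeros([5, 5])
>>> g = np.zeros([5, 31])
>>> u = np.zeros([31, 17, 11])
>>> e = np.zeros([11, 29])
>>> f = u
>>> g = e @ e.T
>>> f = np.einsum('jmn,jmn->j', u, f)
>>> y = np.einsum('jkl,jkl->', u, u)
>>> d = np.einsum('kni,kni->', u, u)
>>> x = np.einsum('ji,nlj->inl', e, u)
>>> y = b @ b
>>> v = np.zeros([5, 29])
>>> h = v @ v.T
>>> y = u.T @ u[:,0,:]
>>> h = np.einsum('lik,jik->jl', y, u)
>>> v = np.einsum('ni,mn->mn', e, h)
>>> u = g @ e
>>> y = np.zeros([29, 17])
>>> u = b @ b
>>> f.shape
(31,)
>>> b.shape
(5, 5)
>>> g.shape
(11, 11)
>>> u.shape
(5, 5)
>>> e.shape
(11, 29)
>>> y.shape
(29, 17)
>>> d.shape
()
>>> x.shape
(29, 31, 17)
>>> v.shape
(31, 11)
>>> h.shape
(31, 11)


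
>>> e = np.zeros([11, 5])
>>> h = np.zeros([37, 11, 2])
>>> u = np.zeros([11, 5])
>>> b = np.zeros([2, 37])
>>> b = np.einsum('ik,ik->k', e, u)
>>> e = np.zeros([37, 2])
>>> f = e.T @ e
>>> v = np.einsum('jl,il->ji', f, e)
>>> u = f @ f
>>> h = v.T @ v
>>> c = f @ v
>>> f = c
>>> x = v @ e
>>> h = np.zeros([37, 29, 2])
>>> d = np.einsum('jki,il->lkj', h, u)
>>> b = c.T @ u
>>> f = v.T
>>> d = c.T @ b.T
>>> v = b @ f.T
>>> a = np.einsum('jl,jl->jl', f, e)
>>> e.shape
(37, 2)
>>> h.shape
(37, 29, 2)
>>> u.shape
(2, 2)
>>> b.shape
(37, 2)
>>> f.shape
(37, 2)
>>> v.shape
(37, 37)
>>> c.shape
(2, 37)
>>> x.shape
(2, 2)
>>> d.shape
(37, 37)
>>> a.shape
(37, 2)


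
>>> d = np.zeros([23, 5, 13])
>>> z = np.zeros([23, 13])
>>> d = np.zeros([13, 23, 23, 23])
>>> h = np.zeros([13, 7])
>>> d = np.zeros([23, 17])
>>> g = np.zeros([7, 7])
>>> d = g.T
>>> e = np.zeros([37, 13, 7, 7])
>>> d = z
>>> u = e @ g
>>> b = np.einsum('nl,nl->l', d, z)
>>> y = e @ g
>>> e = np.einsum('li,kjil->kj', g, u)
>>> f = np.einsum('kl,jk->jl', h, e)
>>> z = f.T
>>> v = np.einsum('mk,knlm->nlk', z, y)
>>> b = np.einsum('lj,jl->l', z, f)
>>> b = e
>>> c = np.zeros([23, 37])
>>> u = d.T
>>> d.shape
(23, 13)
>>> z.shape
(7, 37)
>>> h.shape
(13, 7)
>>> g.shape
(7, 7)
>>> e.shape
(37, 13)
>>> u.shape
(13, 23)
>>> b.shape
(37, 13)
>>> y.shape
(37, 13, 7, 7)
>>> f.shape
(37, 7)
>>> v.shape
(13, 7, 37)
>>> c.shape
(23, 37)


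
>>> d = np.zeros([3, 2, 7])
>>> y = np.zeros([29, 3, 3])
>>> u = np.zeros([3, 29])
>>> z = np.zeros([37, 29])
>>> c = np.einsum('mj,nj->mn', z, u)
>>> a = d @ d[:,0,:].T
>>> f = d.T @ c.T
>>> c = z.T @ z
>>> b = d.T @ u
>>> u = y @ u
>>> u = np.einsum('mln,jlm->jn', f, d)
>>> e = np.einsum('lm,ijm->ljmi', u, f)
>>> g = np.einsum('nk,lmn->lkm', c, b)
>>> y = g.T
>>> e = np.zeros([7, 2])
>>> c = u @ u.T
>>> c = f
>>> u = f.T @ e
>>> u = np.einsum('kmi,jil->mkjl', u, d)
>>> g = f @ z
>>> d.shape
(3, 2, 7)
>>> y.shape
(2, 29, 7)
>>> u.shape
(2, 37, 3, 7)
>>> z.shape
(37, 29)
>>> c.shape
(7, 2, 37)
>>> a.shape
(3, 2, 3)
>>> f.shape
(7, 2, 37)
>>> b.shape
(7, 2, 29)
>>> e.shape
(7, 2)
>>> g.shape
(7, 2, 29)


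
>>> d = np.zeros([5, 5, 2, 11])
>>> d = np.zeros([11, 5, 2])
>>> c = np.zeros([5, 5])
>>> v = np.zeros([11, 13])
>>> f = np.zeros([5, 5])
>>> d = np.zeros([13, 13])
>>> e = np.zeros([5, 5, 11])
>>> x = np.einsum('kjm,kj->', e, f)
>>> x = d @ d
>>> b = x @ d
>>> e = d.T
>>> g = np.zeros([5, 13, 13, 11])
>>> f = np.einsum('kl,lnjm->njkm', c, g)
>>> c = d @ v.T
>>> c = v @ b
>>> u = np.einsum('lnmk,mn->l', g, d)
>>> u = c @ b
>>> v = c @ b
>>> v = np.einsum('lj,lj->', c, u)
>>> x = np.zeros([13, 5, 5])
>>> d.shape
(13, 13)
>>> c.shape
(11, 13)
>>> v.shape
()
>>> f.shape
(13, 13, 5, 11)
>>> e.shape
(13, 13)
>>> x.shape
(13, 5, 5)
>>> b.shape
(13, 13)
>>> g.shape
(5, 13, 13, 11)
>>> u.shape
(11, 13)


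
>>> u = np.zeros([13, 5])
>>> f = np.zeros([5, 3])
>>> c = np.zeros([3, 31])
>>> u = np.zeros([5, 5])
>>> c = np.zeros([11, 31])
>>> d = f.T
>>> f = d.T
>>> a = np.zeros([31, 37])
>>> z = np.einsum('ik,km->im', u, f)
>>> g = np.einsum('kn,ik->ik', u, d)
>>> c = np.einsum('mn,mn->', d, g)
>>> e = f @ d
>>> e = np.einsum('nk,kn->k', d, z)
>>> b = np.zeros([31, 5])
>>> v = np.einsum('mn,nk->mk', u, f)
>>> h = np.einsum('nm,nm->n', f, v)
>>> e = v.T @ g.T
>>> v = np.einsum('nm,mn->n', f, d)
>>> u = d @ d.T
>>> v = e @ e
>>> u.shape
(3, 3)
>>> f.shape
(5, 3)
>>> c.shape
()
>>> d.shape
(3, 5)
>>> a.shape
(31, 37)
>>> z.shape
(5, 3)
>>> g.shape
(3, 5)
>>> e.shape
(3, 3)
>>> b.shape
(31, 5)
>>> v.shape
(3, 3)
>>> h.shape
(5,)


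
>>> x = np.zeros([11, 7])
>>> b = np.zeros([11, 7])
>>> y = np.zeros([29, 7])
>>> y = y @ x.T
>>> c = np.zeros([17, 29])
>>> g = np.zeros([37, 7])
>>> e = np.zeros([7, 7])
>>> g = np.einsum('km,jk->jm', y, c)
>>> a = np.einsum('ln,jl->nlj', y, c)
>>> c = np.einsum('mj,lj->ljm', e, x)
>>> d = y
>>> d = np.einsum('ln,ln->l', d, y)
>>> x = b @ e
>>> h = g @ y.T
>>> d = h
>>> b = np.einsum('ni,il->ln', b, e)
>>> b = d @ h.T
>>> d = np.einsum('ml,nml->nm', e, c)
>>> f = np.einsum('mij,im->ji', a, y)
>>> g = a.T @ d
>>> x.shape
(11, 7)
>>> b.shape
(17, 17)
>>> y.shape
(29, 11)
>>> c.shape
(11, 7, 7)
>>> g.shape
(17, 29, 7)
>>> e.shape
(7, 7)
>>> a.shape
(11, 29, 17)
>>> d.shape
(11, 7)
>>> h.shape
(17, 29)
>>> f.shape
(17, 29)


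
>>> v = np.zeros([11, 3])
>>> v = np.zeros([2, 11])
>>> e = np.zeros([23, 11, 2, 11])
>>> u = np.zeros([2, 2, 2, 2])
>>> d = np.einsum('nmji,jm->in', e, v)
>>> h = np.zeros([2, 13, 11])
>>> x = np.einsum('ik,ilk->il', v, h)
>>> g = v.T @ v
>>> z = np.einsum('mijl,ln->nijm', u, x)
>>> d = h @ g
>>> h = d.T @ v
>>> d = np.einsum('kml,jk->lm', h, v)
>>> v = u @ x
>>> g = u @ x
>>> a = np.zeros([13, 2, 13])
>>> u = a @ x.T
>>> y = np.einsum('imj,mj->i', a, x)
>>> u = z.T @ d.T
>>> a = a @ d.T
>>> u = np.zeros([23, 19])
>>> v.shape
(2, 2, 2, 13)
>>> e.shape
(23, 11, 2, 11)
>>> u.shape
(23, 19)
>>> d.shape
(11, 13)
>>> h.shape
(11, 13, 11)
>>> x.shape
(2, 13)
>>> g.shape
(2, 2, 2, 13)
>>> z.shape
(13, 2, 2, 2)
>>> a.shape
(13, 2, 11)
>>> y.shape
(13,)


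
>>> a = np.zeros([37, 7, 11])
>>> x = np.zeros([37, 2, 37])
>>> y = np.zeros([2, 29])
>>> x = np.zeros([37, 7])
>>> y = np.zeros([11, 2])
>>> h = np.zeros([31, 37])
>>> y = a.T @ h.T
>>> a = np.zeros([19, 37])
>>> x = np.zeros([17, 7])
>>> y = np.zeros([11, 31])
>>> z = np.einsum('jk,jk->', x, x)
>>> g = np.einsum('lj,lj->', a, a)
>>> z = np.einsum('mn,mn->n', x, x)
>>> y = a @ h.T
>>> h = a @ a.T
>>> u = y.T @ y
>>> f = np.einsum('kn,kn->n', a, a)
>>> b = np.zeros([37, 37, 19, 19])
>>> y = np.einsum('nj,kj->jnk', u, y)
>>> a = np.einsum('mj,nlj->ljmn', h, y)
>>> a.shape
(31, 19, 19, 31)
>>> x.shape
(17, 7)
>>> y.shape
(31, 31, 19)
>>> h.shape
(19, 19)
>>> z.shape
(7,)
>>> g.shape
()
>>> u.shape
(31, 31)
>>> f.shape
(37,)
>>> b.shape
(37, 37, 19, 19)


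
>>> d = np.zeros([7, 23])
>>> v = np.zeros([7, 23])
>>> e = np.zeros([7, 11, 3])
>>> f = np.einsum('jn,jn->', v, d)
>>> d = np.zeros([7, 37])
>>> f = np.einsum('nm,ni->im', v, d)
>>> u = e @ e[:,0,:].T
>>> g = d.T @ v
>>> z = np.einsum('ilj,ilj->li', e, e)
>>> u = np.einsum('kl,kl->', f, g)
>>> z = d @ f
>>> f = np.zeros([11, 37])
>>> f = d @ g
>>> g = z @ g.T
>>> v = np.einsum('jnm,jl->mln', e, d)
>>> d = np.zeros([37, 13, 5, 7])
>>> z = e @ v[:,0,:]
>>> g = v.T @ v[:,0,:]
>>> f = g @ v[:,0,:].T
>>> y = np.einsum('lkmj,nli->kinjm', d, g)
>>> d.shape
(37, 13, 5, 7)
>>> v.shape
(3, 37, 11)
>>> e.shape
(7, 11, 3)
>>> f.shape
(11, 37, 3)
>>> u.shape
()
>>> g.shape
(11, 37, 11)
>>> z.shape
(7, 11, 11)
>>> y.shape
(13, 11, 11, 7, 5)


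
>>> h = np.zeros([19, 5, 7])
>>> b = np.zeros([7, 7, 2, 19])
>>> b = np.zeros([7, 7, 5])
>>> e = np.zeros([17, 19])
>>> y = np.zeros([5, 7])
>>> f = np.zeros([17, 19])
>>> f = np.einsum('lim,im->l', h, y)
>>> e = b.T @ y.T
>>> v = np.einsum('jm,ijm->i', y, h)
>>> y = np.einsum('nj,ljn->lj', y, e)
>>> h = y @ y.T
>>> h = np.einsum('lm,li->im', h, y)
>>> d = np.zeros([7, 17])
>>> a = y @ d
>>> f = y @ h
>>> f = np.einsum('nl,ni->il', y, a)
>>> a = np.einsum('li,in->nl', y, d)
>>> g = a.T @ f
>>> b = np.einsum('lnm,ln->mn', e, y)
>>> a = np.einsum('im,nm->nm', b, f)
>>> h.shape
(7, 5)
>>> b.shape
(5, 7)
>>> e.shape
(5, 7, 5)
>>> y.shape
(5, 7)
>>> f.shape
(17, 7)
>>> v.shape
(19,)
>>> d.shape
(7, 17)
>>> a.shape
(17, 7)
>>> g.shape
(5, 7)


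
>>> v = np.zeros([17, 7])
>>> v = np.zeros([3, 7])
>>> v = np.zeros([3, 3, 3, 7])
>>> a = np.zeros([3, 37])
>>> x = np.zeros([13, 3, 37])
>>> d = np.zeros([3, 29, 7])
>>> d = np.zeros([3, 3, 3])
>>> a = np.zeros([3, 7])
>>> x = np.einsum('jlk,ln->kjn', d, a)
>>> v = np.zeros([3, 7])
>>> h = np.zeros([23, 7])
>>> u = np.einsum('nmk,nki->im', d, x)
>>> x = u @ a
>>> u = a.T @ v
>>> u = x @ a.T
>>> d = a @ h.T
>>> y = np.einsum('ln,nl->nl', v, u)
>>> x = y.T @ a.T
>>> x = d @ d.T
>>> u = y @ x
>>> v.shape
(3, 7)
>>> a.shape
(3, 7)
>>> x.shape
(3, 3)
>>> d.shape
(3, 23)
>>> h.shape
(23, 7)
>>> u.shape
(7, 3)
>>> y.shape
(7, 3)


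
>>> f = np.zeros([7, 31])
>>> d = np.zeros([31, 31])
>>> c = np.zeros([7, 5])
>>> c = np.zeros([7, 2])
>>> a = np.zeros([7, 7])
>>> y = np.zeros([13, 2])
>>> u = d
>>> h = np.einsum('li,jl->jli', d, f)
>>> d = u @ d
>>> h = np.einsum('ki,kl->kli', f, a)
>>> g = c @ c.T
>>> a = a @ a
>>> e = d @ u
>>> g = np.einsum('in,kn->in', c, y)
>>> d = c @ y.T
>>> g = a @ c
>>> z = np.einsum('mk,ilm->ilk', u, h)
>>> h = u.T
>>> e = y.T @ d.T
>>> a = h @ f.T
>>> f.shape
(7, 31)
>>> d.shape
(7, 13)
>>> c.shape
(7, 2)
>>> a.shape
(31, 7)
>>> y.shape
(13, 2)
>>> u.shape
(31, 31)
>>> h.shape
(31, 31)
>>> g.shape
(7, 2)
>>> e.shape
(2, 7)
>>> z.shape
(7, 7, 31)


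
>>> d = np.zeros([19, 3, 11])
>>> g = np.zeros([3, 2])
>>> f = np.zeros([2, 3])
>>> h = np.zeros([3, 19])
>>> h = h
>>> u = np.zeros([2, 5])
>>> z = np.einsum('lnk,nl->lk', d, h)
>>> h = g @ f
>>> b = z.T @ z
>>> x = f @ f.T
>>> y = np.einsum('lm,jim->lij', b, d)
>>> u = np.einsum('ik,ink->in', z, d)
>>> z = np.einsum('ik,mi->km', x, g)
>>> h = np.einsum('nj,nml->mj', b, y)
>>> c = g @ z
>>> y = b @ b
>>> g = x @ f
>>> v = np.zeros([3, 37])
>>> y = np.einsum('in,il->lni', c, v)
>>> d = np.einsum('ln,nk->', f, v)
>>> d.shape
()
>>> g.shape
(2, 3)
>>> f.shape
(2, 3)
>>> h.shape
(3, 11)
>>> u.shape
(19, 3)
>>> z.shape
(2, 3)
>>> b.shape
(11, 11)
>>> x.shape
(2, 2)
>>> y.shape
(37, 3, 3)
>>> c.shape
(3, 3)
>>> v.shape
(3, 37)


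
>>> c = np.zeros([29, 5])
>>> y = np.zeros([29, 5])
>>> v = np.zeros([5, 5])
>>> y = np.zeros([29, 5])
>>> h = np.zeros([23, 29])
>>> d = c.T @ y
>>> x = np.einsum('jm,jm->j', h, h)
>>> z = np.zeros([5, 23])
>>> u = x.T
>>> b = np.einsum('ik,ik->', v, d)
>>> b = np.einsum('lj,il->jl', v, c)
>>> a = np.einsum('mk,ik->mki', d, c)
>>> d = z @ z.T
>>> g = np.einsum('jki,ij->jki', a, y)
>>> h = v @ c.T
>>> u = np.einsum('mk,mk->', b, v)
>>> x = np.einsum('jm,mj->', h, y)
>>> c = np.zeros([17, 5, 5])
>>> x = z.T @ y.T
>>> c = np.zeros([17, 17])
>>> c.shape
(17, 17)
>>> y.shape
(29, 5)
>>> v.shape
(5, 5)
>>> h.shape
(5, 29)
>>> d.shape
(5, 5)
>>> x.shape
(23, 29)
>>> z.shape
(5, 23)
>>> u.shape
()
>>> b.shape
(5, 5)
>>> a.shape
(5, 5, 29)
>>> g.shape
(5, 5, 29)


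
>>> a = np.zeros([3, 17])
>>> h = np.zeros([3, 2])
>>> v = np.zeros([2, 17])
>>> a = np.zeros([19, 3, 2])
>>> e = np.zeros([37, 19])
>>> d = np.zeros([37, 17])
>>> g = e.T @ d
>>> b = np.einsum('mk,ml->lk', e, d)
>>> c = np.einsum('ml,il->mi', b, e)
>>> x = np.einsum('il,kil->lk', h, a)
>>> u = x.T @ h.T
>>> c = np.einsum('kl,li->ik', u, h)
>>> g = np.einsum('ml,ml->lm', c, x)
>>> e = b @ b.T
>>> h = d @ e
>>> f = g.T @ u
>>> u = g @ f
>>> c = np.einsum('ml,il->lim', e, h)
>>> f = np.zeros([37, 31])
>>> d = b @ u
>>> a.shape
(19, 3, 2)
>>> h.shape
(37, 17)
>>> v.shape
(2, 17)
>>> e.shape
(17, 17)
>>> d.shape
(17, 3)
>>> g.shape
(19, 2)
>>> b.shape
(17, 19)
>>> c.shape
(17, 37, 17)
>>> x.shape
(2, 19)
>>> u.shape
(19, 3)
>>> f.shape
(37, 31)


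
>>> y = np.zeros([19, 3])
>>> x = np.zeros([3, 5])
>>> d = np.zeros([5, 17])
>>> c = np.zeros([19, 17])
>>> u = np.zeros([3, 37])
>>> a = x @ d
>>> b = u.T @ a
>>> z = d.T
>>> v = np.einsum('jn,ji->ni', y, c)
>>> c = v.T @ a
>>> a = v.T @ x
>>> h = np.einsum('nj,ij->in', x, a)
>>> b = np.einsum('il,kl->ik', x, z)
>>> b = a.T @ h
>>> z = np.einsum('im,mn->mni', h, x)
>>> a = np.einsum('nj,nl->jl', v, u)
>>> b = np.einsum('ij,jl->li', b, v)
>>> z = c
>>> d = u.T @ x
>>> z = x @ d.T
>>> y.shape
(19, 3)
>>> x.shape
(3, 5)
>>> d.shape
(37, 5)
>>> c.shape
(17, 17)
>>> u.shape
(3, 37)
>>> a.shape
(17, 37)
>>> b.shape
(17, 5)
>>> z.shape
(3, 37)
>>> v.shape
(3, 17)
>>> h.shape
(17, 3)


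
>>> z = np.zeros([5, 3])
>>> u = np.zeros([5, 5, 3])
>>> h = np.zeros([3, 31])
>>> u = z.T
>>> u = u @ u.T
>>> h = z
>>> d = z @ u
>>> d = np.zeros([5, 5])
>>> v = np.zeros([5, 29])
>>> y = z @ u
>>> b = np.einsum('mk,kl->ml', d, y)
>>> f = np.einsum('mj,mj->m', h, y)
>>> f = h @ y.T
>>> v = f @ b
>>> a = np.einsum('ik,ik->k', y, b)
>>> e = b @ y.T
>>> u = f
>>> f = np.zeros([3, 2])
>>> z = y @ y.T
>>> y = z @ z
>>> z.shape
(5, 5)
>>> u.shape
(5, 5)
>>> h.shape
(5, 3)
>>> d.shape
(5, 5)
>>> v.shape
(5, 3)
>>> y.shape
(5, 5)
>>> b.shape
(5, 3)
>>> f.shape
(3, 2)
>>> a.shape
(3,)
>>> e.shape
(5, 5)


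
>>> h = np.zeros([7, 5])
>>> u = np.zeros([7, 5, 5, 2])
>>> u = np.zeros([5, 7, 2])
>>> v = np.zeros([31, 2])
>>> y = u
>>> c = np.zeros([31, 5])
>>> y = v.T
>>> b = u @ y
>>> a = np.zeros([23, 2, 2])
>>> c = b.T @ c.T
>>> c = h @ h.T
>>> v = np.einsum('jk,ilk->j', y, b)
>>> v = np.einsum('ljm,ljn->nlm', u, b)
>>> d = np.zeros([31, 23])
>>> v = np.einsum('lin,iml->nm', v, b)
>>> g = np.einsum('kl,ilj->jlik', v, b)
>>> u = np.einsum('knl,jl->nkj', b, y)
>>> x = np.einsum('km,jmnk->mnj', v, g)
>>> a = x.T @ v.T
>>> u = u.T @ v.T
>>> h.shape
(7, 5)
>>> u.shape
(2, 5, 2)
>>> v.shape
(2, 7)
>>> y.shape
(2, 31)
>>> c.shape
(7, 7)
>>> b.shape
(5, 7, 31)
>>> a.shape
(31, 5, 2)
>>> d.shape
(31, 23)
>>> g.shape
(31, 7, 5, 2)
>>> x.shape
(7, 5, 31)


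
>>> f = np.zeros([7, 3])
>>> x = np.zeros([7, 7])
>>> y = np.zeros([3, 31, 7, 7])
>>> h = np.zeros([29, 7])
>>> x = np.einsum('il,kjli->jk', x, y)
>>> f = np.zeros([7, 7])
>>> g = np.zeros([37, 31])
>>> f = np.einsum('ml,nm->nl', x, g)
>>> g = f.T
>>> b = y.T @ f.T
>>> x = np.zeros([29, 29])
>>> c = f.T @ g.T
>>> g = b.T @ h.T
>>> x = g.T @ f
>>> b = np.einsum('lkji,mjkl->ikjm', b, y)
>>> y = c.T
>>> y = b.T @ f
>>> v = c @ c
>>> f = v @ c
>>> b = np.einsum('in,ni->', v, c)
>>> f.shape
(3, 3)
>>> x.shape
(29, 7, 31, 3)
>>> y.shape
(3, 31, 7, 3)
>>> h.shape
(29, 7)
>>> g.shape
(37, 31, 7, 29)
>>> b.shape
()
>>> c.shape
(3, 3)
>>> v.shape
(3, 3)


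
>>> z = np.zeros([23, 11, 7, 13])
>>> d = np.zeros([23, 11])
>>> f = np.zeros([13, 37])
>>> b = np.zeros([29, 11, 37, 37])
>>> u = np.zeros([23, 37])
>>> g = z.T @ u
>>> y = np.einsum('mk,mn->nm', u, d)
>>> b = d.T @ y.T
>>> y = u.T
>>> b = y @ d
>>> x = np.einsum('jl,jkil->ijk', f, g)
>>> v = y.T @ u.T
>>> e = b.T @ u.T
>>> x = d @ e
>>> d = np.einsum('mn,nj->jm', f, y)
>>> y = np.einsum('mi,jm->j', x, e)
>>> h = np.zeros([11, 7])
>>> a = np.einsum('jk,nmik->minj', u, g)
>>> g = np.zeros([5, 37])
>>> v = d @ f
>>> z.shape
(23, 11, 7, 13)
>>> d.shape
(23, 13)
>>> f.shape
(13, 37)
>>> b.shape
(37, 11)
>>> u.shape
(23, 37)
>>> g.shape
(5, 37)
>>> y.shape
(11,)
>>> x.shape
(23, 23)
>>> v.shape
(23, 37)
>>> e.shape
(11, 23)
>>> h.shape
(11, 7)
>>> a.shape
(7, 11, 13, 23)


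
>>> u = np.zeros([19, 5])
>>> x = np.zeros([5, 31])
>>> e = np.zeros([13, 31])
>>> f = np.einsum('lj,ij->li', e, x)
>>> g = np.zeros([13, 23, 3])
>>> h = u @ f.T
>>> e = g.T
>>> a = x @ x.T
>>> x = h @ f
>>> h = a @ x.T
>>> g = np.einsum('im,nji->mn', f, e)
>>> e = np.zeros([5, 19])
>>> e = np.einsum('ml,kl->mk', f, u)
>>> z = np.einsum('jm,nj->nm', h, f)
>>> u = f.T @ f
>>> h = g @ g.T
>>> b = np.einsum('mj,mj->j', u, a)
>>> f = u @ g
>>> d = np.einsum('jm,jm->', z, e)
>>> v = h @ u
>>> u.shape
(5, 5)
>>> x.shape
(19, 5)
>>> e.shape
(13, 19)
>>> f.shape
(5, 3)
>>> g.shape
(5, 3)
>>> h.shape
(5, 5)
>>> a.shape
(5, 5)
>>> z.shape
(13, 19)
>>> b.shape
(5,)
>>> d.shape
()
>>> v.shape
(5, 5)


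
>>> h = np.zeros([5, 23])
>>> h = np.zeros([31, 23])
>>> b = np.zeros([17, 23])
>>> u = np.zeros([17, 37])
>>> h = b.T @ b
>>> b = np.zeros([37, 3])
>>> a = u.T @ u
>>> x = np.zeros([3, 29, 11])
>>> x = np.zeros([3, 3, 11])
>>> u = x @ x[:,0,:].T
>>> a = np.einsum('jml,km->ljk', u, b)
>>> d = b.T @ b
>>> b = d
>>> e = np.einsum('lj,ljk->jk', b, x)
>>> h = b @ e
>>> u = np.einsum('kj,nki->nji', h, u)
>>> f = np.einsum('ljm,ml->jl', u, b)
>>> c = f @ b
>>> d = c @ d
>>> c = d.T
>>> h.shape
(3, 11)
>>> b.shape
(3, 3)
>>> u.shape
(3, 11, 3)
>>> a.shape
(3, 3, 37)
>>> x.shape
(3, 3, 11)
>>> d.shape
(11, 3)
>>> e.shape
(3, 11)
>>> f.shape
(11, 3)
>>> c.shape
(3, 11)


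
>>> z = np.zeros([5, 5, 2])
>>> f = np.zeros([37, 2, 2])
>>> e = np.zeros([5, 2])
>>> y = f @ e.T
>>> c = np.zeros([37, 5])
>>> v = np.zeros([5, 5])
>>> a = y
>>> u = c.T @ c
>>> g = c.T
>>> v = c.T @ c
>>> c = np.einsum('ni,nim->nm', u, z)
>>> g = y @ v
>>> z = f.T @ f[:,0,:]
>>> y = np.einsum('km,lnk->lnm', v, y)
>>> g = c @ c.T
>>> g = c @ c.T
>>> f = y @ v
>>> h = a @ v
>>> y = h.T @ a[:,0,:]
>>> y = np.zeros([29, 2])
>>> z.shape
(2, 2, 2)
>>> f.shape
(37, 2, 5)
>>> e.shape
(5, 2)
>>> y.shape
(29, 2)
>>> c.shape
(5, 2)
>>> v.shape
(5, 5)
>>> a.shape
(37, 2, 5)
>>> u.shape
(5, 5)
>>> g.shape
(5, 5)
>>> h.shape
(37, 2, 5)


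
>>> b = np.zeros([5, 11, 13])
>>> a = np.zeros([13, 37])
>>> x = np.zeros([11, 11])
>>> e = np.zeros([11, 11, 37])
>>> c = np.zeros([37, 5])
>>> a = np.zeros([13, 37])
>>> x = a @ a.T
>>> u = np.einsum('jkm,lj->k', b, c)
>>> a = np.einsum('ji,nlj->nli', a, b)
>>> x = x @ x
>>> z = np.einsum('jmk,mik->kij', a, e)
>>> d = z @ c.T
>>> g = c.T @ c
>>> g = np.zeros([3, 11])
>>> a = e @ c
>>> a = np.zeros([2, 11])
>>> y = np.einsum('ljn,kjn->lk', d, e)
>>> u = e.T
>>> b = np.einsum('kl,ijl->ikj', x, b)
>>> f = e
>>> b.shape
(5, 13, 11)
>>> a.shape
(2, 11)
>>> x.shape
(13, 13)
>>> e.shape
(11, 11, 37)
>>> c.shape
(37, 5)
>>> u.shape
(37, 11, 11)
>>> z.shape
(37, 11, 5)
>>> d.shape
(37, 11, 37)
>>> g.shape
(3, 11)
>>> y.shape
(37, 11)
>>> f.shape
(11, 11, 37)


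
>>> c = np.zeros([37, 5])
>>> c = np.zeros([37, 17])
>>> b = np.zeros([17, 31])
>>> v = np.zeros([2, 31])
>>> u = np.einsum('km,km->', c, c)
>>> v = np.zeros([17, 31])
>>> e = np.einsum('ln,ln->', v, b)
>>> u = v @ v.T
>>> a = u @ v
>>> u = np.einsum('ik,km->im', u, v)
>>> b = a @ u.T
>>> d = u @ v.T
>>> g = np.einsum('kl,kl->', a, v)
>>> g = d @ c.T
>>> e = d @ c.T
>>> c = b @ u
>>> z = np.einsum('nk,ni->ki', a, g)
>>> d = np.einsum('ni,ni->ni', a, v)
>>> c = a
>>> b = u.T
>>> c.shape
(17, 31)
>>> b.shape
(31, 17)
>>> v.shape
(17, 31)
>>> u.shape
(17, 31)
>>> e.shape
(17, 37)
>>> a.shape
(17, 31)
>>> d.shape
(17, 31)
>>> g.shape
(17, 37)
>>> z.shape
(31, 37)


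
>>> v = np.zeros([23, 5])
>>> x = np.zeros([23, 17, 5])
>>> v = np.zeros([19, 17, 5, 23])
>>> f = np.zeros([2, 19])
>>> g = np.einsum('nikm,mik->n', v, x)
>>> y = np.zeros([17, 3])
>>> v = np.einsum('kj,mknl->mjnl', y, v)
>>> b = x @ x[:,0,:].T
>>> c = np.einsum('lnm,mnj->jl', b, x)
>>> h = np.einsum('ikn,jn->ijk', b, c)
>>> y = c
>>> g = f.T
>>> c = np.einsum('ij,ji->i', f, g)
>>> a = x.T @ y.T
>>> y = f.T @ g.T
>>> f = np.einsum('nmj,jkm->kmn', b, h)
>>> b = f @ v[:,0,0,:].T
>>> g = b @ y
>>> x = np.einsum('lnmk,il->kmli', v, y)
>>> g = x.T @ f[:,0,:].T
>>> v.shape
(19, 3, 5, 23)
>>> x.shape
(23, 5, 19, 19)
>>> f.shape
(5, 17, 23)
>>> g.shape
(19, 19, 5, 5)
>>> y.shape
(19, 19)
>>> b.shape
(5, 17, 19)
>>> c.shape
(2,)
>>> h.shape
(23, 5, 17)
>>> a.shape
(5, 17, 5)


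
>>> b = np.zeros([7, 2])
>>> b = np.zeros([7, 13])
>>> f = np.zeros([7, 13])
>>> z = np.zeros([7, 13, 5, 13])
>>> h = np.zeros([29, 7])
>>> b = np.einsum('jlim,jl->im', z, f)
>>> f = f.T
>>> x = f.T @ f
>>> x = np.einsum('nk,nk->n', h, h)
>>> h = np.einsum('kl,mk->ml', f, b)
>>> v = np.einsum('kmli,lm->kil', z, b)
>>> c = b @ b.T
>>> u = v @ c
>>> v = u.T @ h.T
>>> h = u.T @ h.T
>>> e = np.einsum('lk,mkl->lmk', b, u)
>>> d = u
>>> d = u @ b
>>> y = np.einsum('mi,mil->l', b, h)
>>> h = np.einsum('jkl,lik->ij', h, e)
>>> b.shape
(5, 13)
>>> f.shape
(13, 7)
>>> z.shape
(7, 13, 5, 13)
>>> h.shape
(7, 5)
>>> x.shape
(29,)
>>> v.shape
(5, 13, 5)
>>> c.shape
(5, 5)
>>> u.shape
(7, 13, 5)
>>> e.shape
(5, 7, 13)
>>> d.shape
(7, 13, 13)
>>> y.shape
(5,)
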